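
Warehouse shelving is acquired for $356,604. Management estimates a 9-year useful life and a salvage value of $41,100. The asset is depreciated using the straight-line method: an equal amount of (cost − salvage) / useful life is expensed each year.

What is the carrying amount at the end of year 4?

$216,380

Depreciable base = $356,604 − $41,100 = $315,504.
Annual expense = $315,504 / 9 = $35,056.
End of year 1: book value $321,548.
End of year 2: book value $286,492.
End of year 3: book value $251,436.
End of year 4: book value $216,380.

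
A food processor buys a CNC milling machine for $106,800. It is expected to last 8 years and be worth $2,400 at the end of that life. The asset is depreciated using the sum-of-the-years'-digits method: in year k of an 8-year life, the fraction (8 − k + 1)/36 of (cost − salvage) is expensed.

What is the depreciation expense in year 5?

$11,600

Depreciable base = $106,800 − $2,400 = $104,400.
Sum of the years' digits = 8+7+6+5+4+3+2+1 = 36.
Year 1: $104,400 × 8/36 = $23,200. Book value $83,600.
Year 2: $104,400 × 7/36 = $20,300. Book value $63,300.
Year 3: $104,400 × 6/36 = $17,400. Book value $45,900.
Year 4: $104,400 × 5/36 = $14,500. Book value $31,400.
Year 5: $104,400 × 4/36 = $11,600. Book value $19,800.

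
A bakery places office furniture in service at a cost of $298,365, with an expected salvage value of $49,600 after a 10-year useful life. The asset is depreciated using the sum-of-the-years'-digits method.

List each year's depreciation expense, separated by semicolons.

$45,230; $40,707; $36,184; $31,661; $27,138; $22,615; $18,092; $13,569; $9,046; $4,523

Depreciable base = $298,365 − $49,600 = $248,765.
Sum of the years' digits = 10+9+8+7+6+5+4+3+2+1 = 55.
Year 1: $248,765 × 10/55 = $45,230. Book value $253,135.
Year 2: $248,765 × 9/55 = $40,707. Book value $212,428.
Year 3: $248,765 × 8/55 = $36,184. Book value $176,244.
Year 4: $248,765 × 7/55 = $31,661. Book value $144,583.
Year 5: $248,765 × 6/55 = $27,138. Book value $117,445.
Year 6: $248,765 × 5/55 = $22,615. Book value $94,830.
Year 7: $248,765 × 4/55 = $18,092. Book value $76,738.
Year 8: $248,765 × 3/55 = $13,569. Book value $63,169.
Year 9: $248,765 × 2/55 = $9,046. Book value $54,123.
Year 10: $248,765 × 1/55 = $4,523. Book value $49,600.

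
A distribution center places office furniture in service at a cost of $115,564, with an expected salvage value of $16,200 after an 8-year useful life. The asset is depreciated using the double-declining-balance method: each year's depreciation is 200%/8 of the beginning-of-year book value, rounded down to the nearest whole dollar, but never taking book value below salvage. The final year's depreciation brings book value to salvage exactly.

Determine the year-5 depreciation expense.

Depreciable base = $115,564 − $16,200 = $99,364.
Year 1: ⌊$115,564 × 200%/8⌋ = $28,891. Book value $86,673.
Year 2: ⌊$86,673 × 200%/8⌋ = $21,668. Book value $65,005.
Year 3: ⌊$65,005 × 200%/8⌋ = $16,251. Book value $48,754.
Year 4: ⌊$48,754 × 200%/8⌋ = $12,188. Book value $36,566.
Year 5: ⌊$36,566 × 200%/8⌋ = $9,141. Book value $27,425.

$9,141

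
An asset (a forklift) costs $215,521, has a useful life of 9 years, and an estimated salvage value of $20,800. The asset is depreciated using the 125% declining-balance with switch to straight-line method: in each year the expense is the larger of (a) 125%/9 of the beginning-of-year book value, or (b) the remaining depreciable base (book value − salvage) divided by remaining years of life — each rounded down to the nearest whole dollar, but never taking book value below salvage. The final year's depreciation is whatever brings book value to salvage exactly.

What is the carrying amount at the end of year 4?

$118,147

Depreciable base = $215,521 − $20,800 = $194,721.
Year 1: DB = ⌊$215,521 × 125%/9⌋ = $29,933; SL = ⌊$194,721/9⌋ = $21,635 → take DB $29,933. Book value $185,588.
Year 2: DB = ⌊$185,588 × 125%/9⌋ = $25,776; SL = ⌊$164,788/8⌋ = $20,598 → take DB $25,776. Book value $159,812.
Year 3: DB = ⌊$159,812 × 125%/9⌋ = $22,196; SL = ⌊$139,012/7⌋ = $19,858 → take DB $22,196. Book value $137,616.
Year 4: DB = ⌊$137,616 × 125%/9⌋ = $19,113; SL = ⌊$116,816/6⌋ = $19,469 → take SL $19,469. Book value $118,147.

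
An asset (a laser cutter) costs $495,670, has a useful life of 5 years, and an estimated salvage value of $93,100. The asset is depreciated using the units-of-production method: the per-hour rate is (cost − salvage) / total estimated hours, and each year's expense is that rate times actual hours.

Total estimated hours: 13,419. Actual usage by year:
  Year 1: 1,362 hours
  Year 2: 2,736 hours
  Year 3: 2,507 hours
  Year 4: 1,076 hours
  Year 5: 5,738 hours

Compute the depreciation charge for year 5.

Depreciable base = $495,670 − $93,100 = $402,570.
Rate = $402,570 / 13,419 hours = $30 per hour.
Year 1: 1,362 × $30 = $40,860. Book value $454,810.
Year 2: 2,736 × $30 = $82,080. Book value $372,730.
Year 3: 2,507 × $30 = $75,210. Book value $297,520.
Year 4: 1,076 × $30 = $32,280. Book value $265,240.
Year 5: 5,738 × $30 = $172,140. Book value $93,100.

$172,140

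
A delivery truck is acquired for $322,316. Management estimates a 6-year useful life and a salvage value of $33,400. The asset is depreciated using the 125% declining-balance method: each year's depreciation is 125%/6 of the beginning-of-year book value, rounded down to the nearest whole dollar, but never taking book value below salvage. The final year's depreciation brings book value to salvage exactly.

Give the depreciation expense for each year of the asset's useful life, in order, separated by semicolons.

Depreciable base = $322,316 − $33,400 = $288,916.
Year 1: ⌊$322,316 × 125%/6⌋ = $67,149. Book value $255,167.
Year 2: ⌊$255,167 × 125%/6⌋ = $53,159. Book value $202,008.
Year 3: ⌊$202,008 × 125%/6⌋ = $42,085. Book value $159,923.
Year 4: ⌊$159,923 × 125%/6⌋ = $33,317. Book value $126,606.
Year 5: ⌊$126,606 × 125%/6⌋ = $26,376. Book value $100,230.
Year 6 (final): $100,230 − $33,400 = $66,830. Book value $33,400.

$67,149; $53,159; $42,085; $33,317; $26,376; $66,830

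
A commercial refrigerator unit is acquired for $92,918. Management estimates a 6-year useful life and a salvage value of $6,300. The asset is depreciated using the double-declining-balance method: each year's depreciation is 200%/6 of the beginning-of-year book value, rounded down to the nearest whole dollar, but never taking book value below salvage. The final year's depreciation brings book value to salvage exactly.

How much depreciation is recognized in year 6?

Depreciable base = $92,918 − $6,300 = $86,618.
Year 1: ⌊$92,918 × 200%/6⌋ = $30,972. Book value $61,946.
Year 2: ⌊$61,946 × 200%/6⌋ = $20,648. Book value $41,298.
Year 3: ⌊$41,298 × 200%/6⌋ = $13,766. Book value $27,532.
Year 4: ⌊$27,532 × 200%/6⌋ = $9,177. Book value $18,355.
Year 5: ⌊$18,355 × 200%/6⌋ = $6,118. Book value $12,237.
Year 6 (final): $12,237 − $6,300 = $5,937. Book value $6,300.

$5,937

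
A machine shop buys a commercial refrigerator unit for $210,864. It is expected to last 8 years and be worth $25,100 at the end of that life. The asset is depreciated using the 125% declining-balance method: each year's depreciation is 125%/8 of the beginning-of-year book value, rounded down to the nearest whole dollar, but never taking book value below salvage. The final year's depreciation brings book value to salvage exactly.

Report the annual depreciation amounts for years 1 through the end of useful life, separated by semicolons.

$32,947; $27,799; $23,455; $19,791; $16,698; $14,089; $11,888; $39,097

Depreciable base = $210,864 − $25,100 = $185,764.
Year 1: ⌊$210,864 × 125%/8⌋ = $32,947. Book value $177,917.
Year 2: ⌊$177,917 × 125%/8⌋ = $27,799. Book value $150,118.
Year 3: ⌊$150,118 × 125%/8⌋ = $23,455. Book value $126,663.
Year 4: ⌊$126,663 × 125%/8⌋ = $19,791. Book value $106,872.
Year 5: ⌊$106,872 × 125%/8⌋ = $16,698. Book value $90,174.
Year 6: ⌊$90,174 × 125%/8⌋ = $14,089. Book value $76,085.
Year 7: ⌊$76,085 × 125%/8⌋ = $11,888. Book value $64,197.
Year 8 (final): $64,197 − $25,100 = $39,097. Book value $25,100.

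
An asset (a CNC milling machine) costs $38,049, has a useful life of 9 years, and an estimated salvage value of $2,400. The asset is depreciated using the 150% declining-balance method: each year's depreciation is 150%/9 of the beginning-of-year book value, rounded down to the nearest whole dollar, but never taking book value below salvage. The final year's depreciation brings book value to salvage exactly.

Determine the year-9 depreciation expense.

Depreciable base = $38,049 − $2,400 = $35,649.
Year 1: ⌊$38,049 × 150%/9⌋ = $6,341. Book value $31,708.
Year 2: ⌊$31,708 × 150%/9⌋ = $5,284. Book value $26,424.
Year 3: ⌊$26,424 × 150%/9⌋ = $4,404. Book value $22,020.
Year 4: ⌊$22,020 × 150%/9⌋ = $3,670. Book value $18,350.
Year 5: ⌊$18,350 × 150%/9⌋ = $3,058. Book value $15,292.
Year 6: ⌊$15,292 × 150%/9⌋ = $2,548. Book value $12,744.
Year 7: ⌊$12,744 × 150%/9⌋ = $2,124. Book value $10,620.
Year 8: ⌊$10,620 × 150%/9⌋ = $1,770. Book value $8,850.
Year 9 (final): $8,850 − $2,400 = $6,450. Book value $2,400.

$6,450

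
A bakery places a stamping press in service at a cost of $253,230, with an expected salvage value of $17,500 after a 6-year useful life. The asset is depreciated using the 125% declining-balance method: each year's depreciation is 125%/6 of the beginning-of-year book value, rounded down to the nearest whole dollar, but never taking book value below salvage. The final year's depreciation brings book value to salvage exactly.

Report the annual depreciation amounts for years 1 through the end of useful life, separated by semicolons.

Depreciable base = $253,230 − $17,500 = $235,730.
Year 1: ⌊$253,230 × 125%/6⌋ = $52,756. Book value $200,474.
Year 2: ⌊$200,474 × 125%/6⌋ = $41,765. Book value $158,709.
Year 3: ⌊$158,709 × 125%/6⌋ = $33,064. Book value $125,645.
Year 4: ⌊$125,645 × 125%/6⌋ = $26,176. Book value $99,469.
Year 5: ⌊$99,469 × 125%/6⌋ = $20,722. Book value $78,747.
Year 6 (final): $78,747 − $17,500 = $61,247. Book value $17,500.

$52,756; $41,765; $33,064; $26,176; $20,722; $61,247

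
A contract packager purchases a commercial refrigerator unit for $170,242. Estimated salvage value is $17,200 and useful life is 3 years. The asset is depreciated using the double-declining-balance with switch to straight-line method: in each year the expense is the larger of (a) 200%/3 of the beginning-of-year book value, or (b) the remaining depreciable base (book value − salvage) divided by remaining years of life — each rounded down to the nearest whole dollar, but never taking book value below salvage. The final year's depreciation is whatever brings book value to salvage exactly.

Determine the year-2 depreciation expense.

Depreciable base = $170,242 − $17,200 = $153,042.
Year 1: DB = ⌊$170,242 × 200%/3⌋ = $113,494; SL = ⌊$153,042/3⌋ = $51,014 → take DB $113,494. Book value $56,748.
Year 2: DB = ⌊$56,748 × 200%/3⌋ = $37,832; SL = ⌊$39,548/2⌋ = $19,774 → take DB $37,832. Book value $18,916.

$37,832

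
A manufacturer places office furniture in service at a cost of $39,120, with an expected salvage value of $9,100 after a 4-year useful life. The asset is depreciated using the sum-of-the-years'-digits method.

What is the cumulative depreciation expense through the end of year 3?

$27,018

Depreciable base = $39,120 − $9,100 = $30,020.
Sum of the years' digits = 4+3+2+1 = 10.
Year 1: $30,020 × 4/10 = $12,008. Book value $27,112.
Year 2: $30,020 × 3/10 = $9,006. Book value $18,106.
Year 3: $30,020 × 2/10 = $6,004. Book value $12,102.
Accumulated through year 3 = $39,120 − $12,102 = $27,018.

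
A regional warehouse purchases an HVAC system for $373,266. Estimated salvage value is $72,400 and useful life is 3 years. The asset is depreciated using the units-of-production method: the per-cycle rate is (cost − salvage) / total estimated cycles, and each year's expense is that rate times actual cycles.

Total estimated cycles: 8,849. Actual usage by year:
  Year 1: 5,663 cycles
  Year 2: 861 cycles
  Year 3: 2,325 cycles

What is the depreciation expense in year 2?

Depreciable base = $373,266 − $72,400 = $300,866.
Rate = $300,866 / 8,849 cycles = $34 per cycle.
Year 1: 5,663 × $34 = $192,542. Book value $180,724.
Year 2: 861 × $34 = $29,274. Book value $151,450.

$29,274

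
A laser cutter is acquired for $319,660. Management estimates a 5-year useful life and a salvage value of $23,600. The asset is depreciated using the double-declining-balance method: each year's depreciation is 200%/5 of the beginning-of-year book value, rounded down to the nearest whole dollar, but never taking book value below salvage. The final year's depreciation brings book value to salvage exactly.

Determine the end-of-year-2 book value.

Depreciable base = $319,660 − $23,600 = $296,060.
Year 1: ⌊$319,660 × 200%/5⌋ = $127,864. Book value $191,796.
Year 2: ⌊$191,796 × 200%/5⌋ = $76,718. Book value $115,078.

$115,078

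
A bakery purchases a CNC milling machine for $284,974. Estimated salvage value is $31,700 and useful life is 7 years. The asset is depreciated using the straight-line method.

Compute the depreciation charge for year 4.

$36,182

Depreciable base = $284,974 − $31,700 = $253,274.
Annual expense = $253,274 / 7 = $36,182.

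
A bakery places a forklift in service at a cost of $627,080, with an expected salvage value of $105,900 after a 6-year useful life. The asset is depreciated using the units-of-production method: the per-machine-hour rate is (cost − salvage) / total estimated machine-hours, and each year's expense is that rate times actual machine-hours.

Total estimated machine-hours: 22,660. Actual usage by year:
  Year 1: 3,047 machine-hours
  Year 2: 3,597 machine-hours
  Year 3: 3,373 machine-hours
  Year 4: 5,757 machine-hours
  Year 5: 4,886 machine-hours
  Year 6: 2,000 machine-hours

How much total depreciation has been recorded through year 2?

$152,812

Depreciable base = $627,080 − $105,900 = $521,180.
Rate = $521,180 / 22,660 machine-hours = $23 per machine-hour.
Year 1: 3,047 × $23 = $70,081. Book value $556,999.
Year 2: 3,597 × $23 = $82,731. Book value $474,268.
Accumulated through year 2 = $627,080 − $474,268 = $152,812.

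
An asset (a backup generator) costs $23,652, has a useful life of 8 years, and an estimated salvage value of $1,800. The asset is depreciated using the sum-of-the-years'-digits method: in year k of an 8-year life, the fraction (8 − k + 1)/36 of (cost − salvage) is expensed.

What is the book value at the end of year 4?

Depreciable base = $23,652 − $1,800 = $21,852.
Sum of the years' digits = 8+7+6+5+4+3+2+1 = 36.
Year 1: $21,852 × 8/36 = $4,856. Book value $18,796.
Year 2: $21,852 × 7/36 = $4,249. Book value $14,547.
Year 3: $21,852 × 6/36 = $3,642. Book value $10,905.
Year 4: $21,852 × 5/36 = $3,035. Book value $7,870.

$7,870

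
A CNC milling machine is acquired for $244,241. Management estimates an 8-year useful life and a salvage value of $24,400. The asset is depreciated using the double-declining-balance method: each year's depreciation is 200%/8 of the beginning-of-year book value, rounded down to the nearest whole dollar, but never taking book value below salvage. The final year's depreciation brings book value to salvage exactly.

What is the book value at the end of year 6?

Depreciable base = $244,241 − $24,400 = $219,841.
Year 1: ⌊$244,241 × 200%/8⌋ = $61,060. Book value $183,181.
Year 2: ⌊$183,181 × 200%/8⌋ = $45,795. Book value $137,386.
Year 3: ⌊$137,386 × 200%/8⌋ = $34,346. Book value $103,040.
Year 4: ⌊$103,040 × 200%/8⌋ = $25,760. Book value $77,280.
Year 5: ⌊$77,280 × 200%/8⌋ = $19,320. Book value $57,960.
Year 6: ⌊$57,960 × 200%/8⌋ = $14,490. Book value $43,470.

$43,470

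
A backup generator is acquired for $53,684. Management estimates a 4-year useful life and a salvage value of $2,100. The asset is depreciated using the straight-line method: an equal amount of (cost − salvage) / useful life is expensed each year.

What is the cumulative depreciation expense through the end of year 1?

$12,896

Depreciable base = $53,684 − $2,100 = $51,584.
Annual expense = $51,584 / 4 = $12,896.
End of year 1: book value $40,788.
Accumulated through year 1 = $53,684 − $40,788 = $12,896.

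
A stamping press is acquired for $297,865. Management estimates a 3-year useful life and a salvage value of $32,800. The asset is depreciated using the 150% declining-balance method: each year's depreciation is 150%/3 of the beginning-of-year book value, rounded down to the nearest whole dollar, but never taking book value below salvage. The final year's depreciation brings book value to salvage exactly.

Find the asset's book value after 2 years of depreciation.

$74,467

Depreciable base = $297,865 − $32,800 = $265,065.
Year 1: ⌊$297,865 × 150%/3⌋ = $148,932. Book value $148,933.
Year 2: ⌊$148,933 × 150%/3⌋ = $74,466. Book value $74,467.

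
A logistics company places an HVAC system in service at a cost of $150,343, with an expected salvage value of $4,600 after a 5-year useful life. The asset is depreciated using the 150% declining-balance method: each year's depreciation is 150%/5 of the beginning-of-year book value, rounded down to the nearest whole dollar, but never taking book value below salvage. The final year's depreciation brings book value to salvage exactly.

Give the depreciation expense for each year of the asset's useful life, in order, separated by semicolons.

Depreciable base = $150,343 − $4,600 = $145,743.
Year 1: ⌊$150,343 × 150%/5⌋ = $45,102. Book value $105,241.
Year 2: ⌊$105,241 × 150%/5⌋ = $31,572. Book value $73,669.
Year 3: ⌊$73,669 × 150%/5⌋ = $22,100. Book value $51,569.
Year 4: ⌊$51,569 × 150%/5⌋ = $15,470. Book value $36,099.
Year 5 (final): $36,099 − $4,600 = $31,499. Book value $4,600.

$45,102; $31,572; $22,100; $15,470; $31,499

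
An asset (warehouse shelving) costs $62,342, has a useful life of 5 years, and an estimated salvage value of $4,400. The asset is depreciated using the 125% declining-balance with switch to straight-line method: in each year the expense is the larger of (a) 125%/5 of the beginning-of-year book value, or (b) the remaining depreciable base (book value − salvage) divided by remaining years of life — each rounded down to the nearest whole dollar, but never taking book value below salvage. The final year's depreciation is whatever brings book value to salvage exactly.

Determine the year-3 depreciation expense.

Depreciable base = $62,342 − $4,400 = $57,942.
Year 1: DB = ⌊$62,342 × 125%/5⌋ = $15,585; SL = ⌊$57,942/5⌋ = $11,588 → take DB $15,585. Book value $46,757.
Year 2: DB = ⌊$46,757 × 125%/5⌋ = $11,689; SL = ⌊$42,357/4⌋ = $10,589 → take DB $11,689. Book value $35,068.
Year 3: DB = ⌊$35,068 × 125%/5⌋ = $8,767; SL = ⌊$30,668/3⌋ = $10,222 → take SL $10,222. Book value $24,846.

$10,222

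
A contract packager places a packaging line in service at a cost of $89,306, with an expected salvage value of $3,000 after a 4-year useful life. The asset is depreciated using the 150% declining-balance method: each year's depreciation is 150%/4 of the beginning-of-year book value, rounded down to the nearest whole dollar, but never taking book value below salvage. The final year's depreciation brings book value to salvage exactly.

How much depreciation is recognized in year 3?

$13,082

Depreciable base = $89,306 − $3,000 = $86,306.
Year 1: ⌊$89,306 × 150%/4⌋ = $33,489. Book value $55,817.
Year 2: ⌊$55,817 × 150%/4⌋ = $20,931. Book value $34,886.
Year 3: ⌊$34,886 × 150%/4⌋ = $13,082. Book value $21,804.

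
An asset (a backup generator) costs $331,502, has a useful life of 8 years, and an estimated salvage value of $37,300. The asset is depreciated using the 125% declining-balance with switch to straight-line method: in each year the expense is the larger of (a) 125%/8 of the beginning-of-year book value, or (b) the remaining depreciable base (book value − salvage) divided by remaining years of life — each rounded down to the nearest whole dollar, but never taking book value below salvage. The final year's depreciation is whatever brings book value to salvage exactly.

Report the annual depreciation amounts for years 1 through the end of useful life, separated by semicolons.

Depreciable base = $331,502 − $37,300 = $294,202.
Year 1: DB = ⌊$331,502 × 125%/8⌋ = $51,797; SL = ⌊$294,202/8⌋ = $36,775 → take DB $51,797. Book value $279,705.
Year 2: DB = ⌊$279,705 × 125%/8⌋ = $43,703; SL = ⌊$242,405/7⌋ = $34,629 → take DB $43,703. Book value $236,002.
Year 3: DB = ⌊$236,002 × 125%/8⌋ = $36,875; SL = ⌊$198,702/6⌋ = $33,117 → take DB $36,875. Book value $199,127.
Year 4: DB = ⌊$199,127 × 125%/8⌋ = $31,113; SL = ⌊$161,827/5⌋ = $32,365 → take SL $32,365. Book value $166,762.
Year 5: DB = ⌊$166,762 × 125%/8⌋ = $26,056; SL = ⌊$129,462/4⌋ = $32,365 → take SL $32,365. Book value $134,397.
Year 6: DB = ⌊$134,397 × 125%/8⌋ = $20,999; SL = ⌊$97,097/3⌋ = $32,365 → take SL $32,365. Book value $102,032.
Year 7: DB = ⌊$102,032 × 125%/8⌋ = $15,942; SL = ⌊$64,732/2⌋ = $32,366 → take SL $32,366. Book value $69,666.
Year 8 (final): $69,666 − $37,300 = $32,366. Book value $37,300.

$51,797; $43,703; $36,875; $32,365; $32,365; $32,365; $32,366; $32,366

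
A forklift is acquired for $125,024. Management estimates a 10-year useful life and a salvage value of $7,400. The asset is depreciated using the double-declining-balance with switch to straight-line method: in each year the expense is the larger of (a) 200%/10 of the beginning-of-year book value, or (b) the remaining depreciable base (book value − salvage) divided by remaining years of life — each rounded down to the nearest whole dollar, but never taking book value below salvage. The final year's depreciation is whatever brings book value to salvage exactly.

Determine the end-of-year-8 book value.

Depreciable base = $125,024 − $7,400 = $117,624.
Year 1: DB = ⌊$125,024 × 200%/10⌋ = $25,004; SL = ⌊$117,624/10⌋ = $11,762 → take DB $25,004. Book value $100,020.
Year 2: DB = ⌊$100,020 × 200%/10⌋ = $20,004; SL = ⌊$92,620/9⌋ = $10,291 → take DB $20,004. Book value $80,016.
Year 3: DB = ⌊$80,016 × 200%/10⌋ = $16,003; SL = ⌊$72,616/8⌋ = $9,077 → take DB $16,003. Book value $64,013.
Year 4: DB = ⌊$64,013 × 200%/10⌋ = $12,802; SL = ⌊$56,613/7⌋ = $8,087 → take DB $12,802. Book value $51,211.
Year 5: DB = ⌊$51,211 × 200%/10⌋ = $10,242; SL = ⌊$43,811/6⌋ = $7,301 → take DB $10,242. Book value $40,969.
Year 6: DB = ⌊$40,969 × 200%/10⌋ = $8,193; SL = ⌊$33,569/5⌋ = $6,713 → take DB $8,193. Book value $32,776.
Year 7: DB = ⌊$32,776 × 200%/10⌋ = $6,555; SL = ⌊$25,376/4⌋ = $6,344 → take DB $6,555. Book value $26,221.
Year 8: DB = ⌊$26,221 × 200%/10⌋ = $5,244; SL = ⌊$18,821/3⌋ = $6,273 → take SL $6,273. Book value $19,948.

$19,948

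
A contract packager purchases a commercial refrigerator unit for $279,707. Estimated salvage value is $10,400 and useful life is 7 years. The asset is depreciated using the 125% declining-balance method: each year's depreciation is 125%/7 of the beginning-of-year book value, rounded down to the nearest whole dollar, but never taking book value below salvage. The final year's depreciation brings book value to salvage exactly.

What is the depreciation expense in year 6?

$18,679

Depreciable base = $279,707 − $10,400 = $269,307.
Year 1: ⌊$279,707 × 125%/7⌋ = $49,947. Book value $229,760.
Year 2: ⌊$229,760 × 125%/7⌋ = $41,028. Book value $188,732.
Year 3: ⌊$188,732 × 125%/7⌋ = $33,702. Book value $155,030.
Year 4: ⌊$155,030 × 125%/7⌋ = $27,683. Book value $127,347.
Year 5: ⌊$127,347 × 125%/7⌋ = $22,740. Book value $104,607.
Year 6: ⌊$104,607 × 125%/7⌋ = $18,679. Book value $85,928.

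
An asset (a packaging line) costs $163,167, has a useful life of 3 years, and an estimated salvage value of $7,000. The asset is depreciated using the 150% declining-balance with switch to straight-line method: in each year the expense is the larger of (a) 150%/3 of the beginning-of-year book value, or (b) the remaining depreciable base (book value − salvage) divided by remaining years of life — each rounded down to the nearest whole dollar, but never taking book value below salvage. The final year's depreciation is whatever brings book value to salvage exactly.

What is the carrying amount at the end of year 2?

Depreciable base = $163,167 − $7,000 = $156,167.
Year 1: DB = ⌊$163,167 × 150%/3⌋ = $81,583; SL = ⌊$156,167/3⌋ = $52,055 → take DB $81,583. Book value $81,584.
Year 2: DB = ⌊$81,584 × 150%/3⌋ = $40,792; SL = ⌊$74,584/2⌋ = $37,292 → take DB $40,792. Book value $40,792.

$40,792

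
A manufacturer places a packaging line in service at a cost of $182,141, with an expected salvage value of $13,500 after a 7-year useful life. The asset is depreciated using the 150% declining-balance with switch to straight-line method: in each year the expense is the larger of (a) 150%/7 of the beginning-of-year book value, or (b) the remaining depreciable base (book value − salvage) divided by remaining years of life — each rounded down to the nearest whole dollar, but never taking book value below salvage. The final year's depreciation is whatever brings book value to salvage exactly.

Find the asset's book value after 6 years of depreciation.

Depreciable base = $182,141 − $13,500 = $168,641.
Year 1: DB = ⌊$182,141 × 150%/7⌋ = $39,030; SL = ⌊$168,641/7⌋ = $24,091 → take DB $39,030. Book value $143,111.
Year 2: DB = ⌊$143,111 × 150%/7⌋ = $30,666; SL = ⌊$129,611/6⌋ = $21,601 → take DB $30,666. Book value $112,445.
Year 3: DB = ⌊$112,445 × 150%/7⌋ = $24,095; SL = ⌊$98,945/5⌋ = $19,789 → take DB $24,095. Book value $88,350.
Year 4: DB = ⌊$88,350 × 150%/7⌋ = $18,932; SL = ⌊$74,850/4⌋ = $18,712 → take DB $18,932. Book value $69,418.
Year 5: DB = ⌊$69,418 × 150%/7⌋ = $14,875; SL = ⌊$55,918/3⌋ = $18,639 → take SL $18,639. Book value $50,779.
Year 6: DB = ⌊$50,779 × 150%/7⌋ = $10,881; SL = ⌊$37,279/2⌋ = $18,639 → take SL $18,639. Book value $32,140.

$32,140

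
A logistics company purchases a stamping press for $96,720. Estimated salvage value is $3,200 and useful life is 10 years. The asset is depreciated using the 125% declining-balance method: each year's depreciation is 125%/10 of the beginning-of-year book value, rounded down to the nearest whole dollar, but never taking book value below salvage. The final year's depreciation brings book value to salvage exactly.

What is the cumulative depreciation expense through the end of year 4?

$40,023

Depreciable base = $96,720 − $3,200 = $93,520.
Year 1: ⌊$96,720 × 125%/10⌋ = $12,090. Book value $84,630.
Year 2: ⌊$84,630 × 125%/10⌋ = $10,578. Book value $74,052.
Year 3: ⌊$74,052 × 125%/10⌋ = $9,256. Book value $64,796.
Year 4: ⌊$64,796 × 125%/10⌋ = $8,099. Book value $56,697.
Accumulated through year 4 = $96,720 − $56,697 = $40,023.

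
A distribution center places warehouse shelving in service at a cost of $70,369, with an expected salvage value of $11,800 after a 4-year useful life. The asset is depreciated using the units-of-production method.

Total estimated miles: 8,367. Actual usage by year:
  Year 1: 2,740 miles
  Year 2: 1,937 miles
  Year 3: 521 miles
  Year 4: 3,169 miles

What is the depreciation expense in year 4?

$22,183

Depreciable base = $70,369 − $11,800 = $58,569.
Rate = $58,569 / 8,367 miles = $7 per mile.
Year 1: 2,740 × $7 = $19,180. Book value $51,189.
Year 2: 1,937 × $7 = $13,559. Book value $37,630.
Year 3: 521 × $7 = $3,647. Book value $33,983.
Year 4: 3,169 × $7 = $22,183. Book value $11,800.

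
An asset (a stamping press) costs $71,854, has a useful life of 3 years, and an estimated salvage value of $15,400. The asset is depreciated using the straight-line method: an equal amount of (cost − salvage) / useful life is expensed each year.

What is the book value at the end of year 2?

$34,218

Depreciable base = $71,854 − $15,400 = $56,454.
Annual expense = $56,454 / 3 = $18,818.
End of year 1: book value $53,036.
End of year 2: book value $34,218.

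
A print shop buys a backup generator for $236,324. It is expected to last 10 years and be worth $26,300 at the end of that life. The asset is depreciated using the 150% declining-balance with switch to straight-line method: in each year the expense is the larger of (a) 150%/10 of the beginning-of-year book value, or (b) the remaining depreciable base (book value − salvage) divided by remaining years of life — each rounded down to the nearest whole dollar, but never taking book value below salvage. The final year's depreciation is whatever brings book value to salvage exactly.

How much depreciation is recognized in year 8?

$15,708

Depreciable base = $236,324 − $26,300 = $210,024.
Year 1: DB = ⌊$236,324 × 150%/10⌋ = $35,448; SL = ⌊$210,024/10⌋ = $21,002 → take DB $35,448. Book value $200,876.
Year 2: DB = ⌊$200,876 × 150%/10⌋ = $30,131; SL = ⌊$174,576/9⌋ = $19,397 → take DB $30,131. Book value $170,745.
Year 3: DB = ⌊$170,745 × 150%/10⌋ = $25,611; SL = ⌊$144,445/8⌋ = $18,055 → take DB $25,611. Book value $145,134.
Year 4: DB = ⌊$145,134 × 150%/10⌋ = $21,770; SL = ⌊$118,834/7⌋ = $16,976 → take DB $21,770. Book value $123,364.
Year 5: DB = ⌊$123,364 × 150%/10⌋ = $18,504; SL = ⌊$97,064/6⌋ = $16,177 → take DB $18,504. Book value $104,860.
Year 6: DB = ⌊$104,860 × 150%/10⌋ = $15,729; SL = ⌊$78,560/5⌋ = $15,712 → take DB $15,729. Book value $89,131.
Year 7: DB = ⌊$89,131 × 150%/10⌋ = $13,369; SL = ⌊$62,831/4⌋ = $15,707 → take SL $15,707. Book value $73,424.
Year 8: DB = ⌊$73,424 × 150%/10⌋ = $11,013; SL = ⌊$47,124/3⌋ = $15,708 → take SL $15,708. Book value $57,716.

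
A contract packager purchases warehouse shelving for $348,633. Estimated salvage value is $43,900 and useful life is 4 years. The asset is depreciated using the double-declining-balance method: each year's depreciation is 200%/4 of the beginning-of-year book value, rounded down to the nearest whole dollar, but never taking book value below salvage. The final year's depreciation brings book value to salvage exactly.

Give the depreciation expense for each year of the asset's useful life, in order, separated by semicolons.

Depreciable base = $348,633 − $43,900 = $304,733.
Year 1: ⌊$348,633 × 200%/4⌋ = $174,316. Book value $174,317.
Year 2: ⌊$174,317 × 200%/4⌋ = $87,158. Book value $87,159.
Year 3: ⌊$87,159 × 200%/4⌋ = $43,579, capped at $43,259. Book value $43,900.
Year 4 (final): $43,900 − $43,900 = $0. Book value $43,900.

$174,316; $87,158; $43,259; $0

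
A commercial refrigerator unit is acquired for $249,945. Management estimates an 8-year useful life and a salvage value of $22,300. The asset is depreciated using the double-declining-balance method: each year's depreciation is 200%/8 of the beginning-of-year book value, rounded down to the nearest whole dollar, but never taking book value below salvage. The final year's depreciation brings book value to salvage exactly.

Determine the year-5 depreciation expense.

$19,771

Depreciable base = $249,945 − $22,300 = $227,645.
Year 1: ⌊$249,945 × 200%/8⌋ = $62,486. Book value $187,459.
Year 2: ⌊$187,459 × 200%/8⌋ = $46,864. Book value $140,595.
Year 3: ⌊$140,595 × 200%/8⌋ = $35,148. Book value $105,447.
Year 4: ⌊$105,447 × 200%/8⌋ = $26,361. Book value $79,086.
Year 5: ⌊$79,086 × 200%/8⌋ = $19,771. Book value $59,315.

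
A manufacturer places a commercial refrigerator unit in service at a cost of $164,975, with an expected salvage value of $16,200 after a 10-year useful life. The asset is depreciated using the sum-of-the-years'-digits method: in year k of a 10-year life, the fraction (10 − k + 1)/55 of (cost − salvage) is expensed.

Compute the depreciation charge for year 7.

$10,820

Depreciable base = $164,975 − $16,200 = $148,775.
Sum of the years' digits = 10+9+8+7+6+5+4+3+2+1 = 55.
Year 1: $148,775 × 10/55 = $27,050. Book value $137,925.
Year 2: $148,775 × 9/55 = $24,345. Book value $113,580.
Year 3: $148,775 × 8/55 = $21,640. Book value $91,940.
Year 4: $148,775 × 7/55 = $18,935. Book value $73,005.
Year 5: $148,775 × 6/55 = $16,230. Book value $56,775.
Year 6: $148,775 × 5/55 = $13,525. Book value $43,250.
Year 7: $148,775 × 4/55 = $10,820. Book value $32,430.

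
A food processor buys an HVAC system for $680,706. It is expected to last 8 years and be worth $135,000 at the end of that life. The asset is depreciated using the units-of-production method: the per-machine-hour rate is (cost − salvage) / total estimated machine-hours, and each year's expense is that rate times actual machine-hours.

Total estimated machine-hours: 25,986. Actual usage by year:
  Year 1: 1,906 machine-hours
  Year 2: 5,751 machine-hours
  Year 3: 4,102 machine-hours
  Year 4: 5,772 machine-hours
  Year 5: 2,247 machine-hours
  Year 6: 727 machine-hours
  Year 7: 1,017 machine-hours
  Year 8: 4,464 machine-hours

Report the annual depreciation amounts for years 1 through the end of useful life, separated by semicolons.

Depreciable base = $680,706 − $135,000 = $545,706.
Rate = $545,706 / 25,986 machine-hours = $21 per machine-hour.
Year 1: 1,906 × $21 = $40,026. Book value $640,680.
Year 2: 5,751 × $21 = $120,771. Book value $519,909.
Year 3: 4,102 × $21 = $86,142. Book value $433,767.
Year 4: 5,772 × $21 = $121,212. Book value $312,555.
Year 5: 2,247 × $21 = $47,187. Book value $265,368.
Year 6: 727 × $21 = $15,267. Book value $250,101.
Year 7: 1,017 × $21 = $21,357. Book value $228,744.
Year 8: 4,464 × $21 = $93,744. Book value $135,000.

$40,026; $120,771; $86,142; $121,212; $47,187; $15,267; $21,357; $93,744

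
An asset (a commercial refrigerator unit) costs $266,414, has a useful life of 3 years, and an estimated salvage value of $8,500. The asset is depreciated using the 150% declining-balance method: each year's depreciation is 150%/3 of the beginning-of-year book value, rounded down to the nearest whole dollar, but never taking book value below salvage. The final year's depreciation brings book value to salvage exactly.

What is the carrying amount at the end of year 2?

Depreciable base = $266,414 − $8,500 = $257,914.
Year 1: ⌊$266,414 × 150%/3⌋ = $133,207. Book value $133,207.
Year 2: ⌊$133,207 × 150%/3⌋ = $66,603. Book value $66,604.

$66,604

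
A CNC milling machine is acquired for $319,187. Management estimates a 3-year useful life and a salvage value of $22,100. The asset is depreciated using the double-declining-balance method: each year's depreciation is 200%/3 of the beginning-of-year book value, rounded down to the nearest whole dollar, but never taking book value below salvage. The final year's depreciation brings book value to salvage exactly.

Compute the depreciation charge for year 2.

$70,930

Depreciable base = $319,187 − $22,100 = $297,087.
Year 1: ⌊$319,187 × 200%/3⌋ = $212,791. Book value $106,396.
Year 2: ⌊$106,396 × 200%/3⌋ = $70,930. Book value $35,466.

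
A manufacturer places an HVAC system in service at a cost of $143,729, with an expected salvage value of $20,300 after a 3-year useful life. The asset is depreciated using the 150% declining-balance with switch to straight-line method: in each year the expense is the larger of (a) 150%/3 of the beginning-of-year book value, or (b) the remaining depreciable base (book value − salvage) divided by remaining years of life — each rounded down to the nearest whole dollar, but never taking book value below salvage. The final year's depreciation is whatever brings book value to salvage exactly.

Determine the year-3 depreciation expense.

Depreciable base = $143,729 − $20,300 = $123,429.
Year 1: DB = ⌊$143,729 × 150%/3⌋ = $71,864; SL = ⌊$123,429/3⌋ = $41,143 → take DB $71,864. Book value $71,865.
Year 2: DB = ⌊$71,865 × 150%/3⌋ = $35,932; SL = ⌊$51,565/2⌋ = $25,782 → take DB $35,932. Book value $35,933.
Year 3 (final): $35,933 − $20,300 = $15,633. Book value $20,300.

$15,633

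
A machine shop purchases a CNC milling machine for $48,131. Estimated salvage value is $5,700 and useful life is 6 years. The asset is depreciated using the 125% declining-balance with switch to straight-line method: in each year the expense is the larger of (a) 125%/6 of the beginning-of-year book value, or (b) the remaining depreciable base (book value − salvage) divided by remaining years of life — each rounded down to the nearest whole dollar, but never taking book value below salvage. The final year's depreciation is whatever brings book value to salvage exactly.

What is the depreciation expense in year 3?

$6,284

Depreciable base = $48,131 − $5,700 = $42,431.
Year 1: DB = ⌊$48,131 × 125%/6⌋ = $10,027; SL = ⌊$42,431/6⌋ = $7,071 → take DB $10,027. Book value $38,104.
Year 2: DB = ⌊$38,104 × 125%/6⌋ = $7,938; SL = ⌊$32,404/5⌋ = $6,480 → take DB $7,938. Book value $30,166.
Year 3: DB = ⌊$30,166 × 125%/6⌋ = $6,284; SL = ⌊$24,466/4⌋ = $6,116 → take DB $6,284. Book value $23,882.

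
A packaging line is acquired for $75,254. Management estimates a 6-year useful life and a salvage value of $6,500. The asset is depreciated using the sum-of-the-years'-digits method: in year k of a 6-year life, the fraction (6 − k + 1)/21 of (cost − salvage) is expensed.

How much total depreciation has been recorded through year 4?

$58,932

Depreciable base = $75,254 − $6,500 = $68,754.
Sum of the years' digits = 6+5+4+3+2+1 = 21.
Year 1: $68,754 × 6/21 = $19,644. Book value $55,610.
Year 2: $68,754 × 5/21 = $16,370. Book value $39,240.
Year 3: $68,754 × 4/21 = $13,096. Book value $26,144.
Year 4: $68,754 × 3/21 = $9,822. Book value $16,322.
Accumulated through year 4 = $75,254 − $16,322 = $58,932.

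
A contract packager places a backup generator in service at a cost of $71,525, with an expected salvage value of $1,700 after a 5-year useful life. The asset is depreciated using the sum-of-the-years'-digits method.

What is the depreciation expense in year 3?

Depreciable base = $71,525 − $1,700 = $69,825.
Sum of the years' digits = 5+4+3+2+1 = 15.
Year 1: $69,825 × 5/15 = $23,275. Book value $48,250.
Year 2: $69,825 × 4/15 = $18,620. Book value $29,630.
Year 3: $69,825 × 3/15 = $13,965. Book value $15,665.

$13,965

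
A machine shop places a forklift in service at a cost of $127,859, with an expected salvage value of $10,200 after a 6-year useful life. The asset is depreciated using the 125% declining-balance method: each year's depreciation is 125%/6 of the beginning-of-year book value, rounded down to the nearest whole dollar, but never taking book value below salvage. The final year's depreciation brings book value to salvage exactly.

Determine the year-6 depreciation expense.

Depreciable base = $127,859 − $10,200 = $117,659.
Year 1: ⌊$127,859 × 125%/6⌋ = $26,637. Book value $101,222.
Year 2: ⌊$101,222 × 125%/6⌋ = $21,087. Book value $80,135.
Year 3: ⌊$80,135 × 125%/6⌋ = $16,694. Book value $63,441.
Year 4: ⌊$63,441 × 125%/6⌋ = $13,216. Book value $50,225.
Year 5: ⌊$50,225 × 125%/6⌋ = $10,463. Book value $39,762.
Year 6 (final): $39,762 − $10,200 = $29,562. Book value $10,200.

$29,562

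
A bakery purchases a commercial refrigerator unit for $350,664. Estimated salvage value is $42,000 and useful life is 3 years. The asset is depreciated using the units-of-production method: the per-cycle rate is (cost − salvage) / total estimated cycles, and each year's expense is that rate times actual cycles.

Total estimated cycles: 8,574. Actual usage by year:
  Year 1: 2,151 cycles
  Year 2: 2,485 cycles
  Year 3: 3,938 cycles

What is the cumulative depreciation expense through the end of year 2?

$166,896

Depreciable base = $350,664 − $42,000 = $308,664.
Rate = $308,664 / 8,574 cycles = $36 per cycle.
Year 1: 2,151 × $36 = $77,436. Book value $273,228.
Year 2: 2,485 × $36 = $89,460. Book value $183,768.
Accumulated through year 2 = $350,664 − $183,768 = $166,896.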